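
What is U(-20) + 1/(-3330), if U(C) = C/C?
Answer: 3329/3330 ≈ 0.99970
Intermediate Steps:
U(C) = 1
U(-20) + 1/(-3330) = 1 + 1/(-3330) = 1 - 1/3330 = 3329/3330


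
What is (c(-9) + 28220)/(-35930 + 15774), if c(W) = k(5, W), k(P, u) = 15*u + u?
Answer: -7019/5039 ≈ -1.3929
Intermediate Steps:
k(P, u) = 16*u
c(W) = 16*W
(c(-9) + 28220)/(-35930 + 15774) = (16*(-9) + 28220)/(-35930 + 15774) = (-144 + 28220)/(-20156) = 28076*(-1/20156) = -7019/5039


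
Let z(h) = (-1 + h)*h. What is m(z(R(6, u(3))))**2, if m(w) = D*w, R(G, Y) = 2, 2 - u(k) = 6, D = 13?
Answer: 676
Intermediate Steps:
u(k) = -4 (u(k) = 2 - 1*6 = 2 - 6 = -4)
z(h) = h*(-1 + h)
m(w) = 13*w
m(z(R(6, u(3))))**2 = (13*(2*(-1 + 2)))**2 = (13*(2*1))**2 = (13*2)**2 = 26**2 = 676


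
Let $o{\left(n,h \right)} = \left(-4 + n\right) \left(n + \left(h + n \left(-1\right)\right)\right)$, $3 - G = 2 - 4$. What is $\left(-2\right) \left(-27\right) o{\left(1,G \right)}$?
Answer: $-810$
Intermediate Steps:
$G = 5$ ($G = 3 - \left(2 - 4\right) = 3 - -2 = 3 + 2 = 5$)
$o{\left(n,h \right)} = h \left(-4 + n\right)$ ($o{\left(n,h \right)} = \left(-4 + n\right) \left(n + \left(h - n\right)\right) = \left(-4 + n\right) h = h \left(-4 + n\right)$)
$\left(-2\right) \left(-27\right) o{\left(1,G \right)} = \left(-2\right) \left(-27\right) 5 \left(-4 + 1\right) = 54 \cdot 5 \left(-3\right) = 54 \left(-15\right) = -810$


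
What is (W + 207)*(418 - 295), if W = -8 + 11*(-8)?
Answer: 13653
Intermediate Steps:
W = -96 (W = -8 - 88 = -96)
(W + 207)*(418 - 295) = (-96 + 207)*(418 - 295) = 111*123 = 13653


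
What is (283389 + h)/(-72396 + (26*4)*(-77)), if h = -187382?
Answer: -96007/80404 ≈ -1.1941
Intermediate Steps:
(283389 + h)/(-72396 + (26*4)*(-77)) = (283389 - 187382)/(-72396 + (26*4)*(-77)) = 96007/(-72396 + 104*(-77)) = 96007/(-72396 - 8008) = 96007/(-80404) = 96007*(-1/80404) = -96007/80404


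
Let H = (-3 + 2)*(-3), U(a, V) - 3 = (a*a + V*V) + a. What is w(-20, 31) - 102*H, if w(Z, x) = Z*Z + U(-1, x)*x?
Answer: 29978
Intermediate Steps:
U(a, V) = 3 + a + V**2 + a**2 (U(a, V) = 3 + ((a*a + V*V) + a) = 3 + ((a**2 + V**2) + a) = 3 + ((V**2 + a**2) + a) = 3 + (a + V**2 + a**2) = 3 + a + V**2 + a**2)
H = 3 (H = -1*(-3) = 3)
w(Z, x) = Z**2 + x*(3 + x**2) (w(Z, x) = Z*Z + (3 - 1 + x**2 + (-1)**2)*x = Z**2 + (3 - 1 + x**2 + 1)*x = Z**2 + (3 + x**2)*x = Z**2 + x*(3 + x**2))
w(-20, 31) - 102*H = ((-20)**2 + 31*(3 + 31**2)) - 102*3 = (400 + 31*(3 + 961)) - 306 = (400 + 31*964) - 306 = (400 + 29884) - 306 = 30284 - 306 = 29978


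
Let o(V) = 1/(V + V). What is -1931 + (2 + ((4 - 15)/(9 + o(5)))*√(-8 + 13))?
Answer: -1929 - 110*√5/91 ≈ -1931.7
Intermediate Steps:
o(V) = 1/(2*V)
-1931 + (2 + ((4 - 15)/(9 + o(5)))*√(-8 + 13)) = -1931 + (2 + ((4 - 15)/(9 + (½)/5))*√(-8 + 13)) = -1931 + (2 + (-11/(9 + (½)*(⅕)))*√5) = -1931 + (2 + (-11/(9 + ⅒))*√5) = -1931 + (2 + (-11/91/10)*√5) = -1931 + (2 + (-11*10/91)*√5) = -1931 + (2 - 110*√5/91) = -1929 - 110*√5/91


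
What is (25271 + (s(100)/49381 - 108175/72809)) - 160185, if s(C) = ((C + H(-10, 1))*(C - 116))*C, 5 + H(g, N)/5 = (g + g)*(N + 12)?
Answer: -484929899278981/3595381229 ≈ -1.3488e+5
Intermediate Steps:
H(g, N) = -25 + 10*g*(12 + N) (H(g, N) = -25 + 5*((g + g)*(N + 12)) = -25 + 5*((2*g)*(12 + N)) = -25 + 5*(2*g*(12 + N)) = -25 + 10*g*(12 + N))
s(C) = C*(-1325 + C)*(-116 + C) (s(C) = ((C + (-25 + 120*(-10) + 10*1*(-10)))*(C - 116))*C = ((C + (-25 - 1200 - 100))*(-116 + C))*C = ((C - 1325)*(-116 + C))*C = ((-1325 + C)*(-116 + C))*C = C*(-1325 + C)*(-116 + C))
(25271 + (s(100)/49381 - 108175/72809)) - 160185 = (25271 + ((100*(153700 + 100² - 1441*100))/49381 - 108175/72809)) - 160185 = (25271 + ((100*(153700 + 10000 - 144100))*(1/49381) - 108175*1/72809)) - 160185 = (25271 + ((100*19600)*(1/49381) - 108175/72809)) - 160185 = (25271 + (1960000*(1/49381) - 108175/72809)) - 160185 = (25271 + (1960000/49381 - 108175/72809)) - 160185 = (25271 + 137363850325/3595381229) - 160185 = 90996242888384/3595381229 - 160185 = -484929899278981/3595381229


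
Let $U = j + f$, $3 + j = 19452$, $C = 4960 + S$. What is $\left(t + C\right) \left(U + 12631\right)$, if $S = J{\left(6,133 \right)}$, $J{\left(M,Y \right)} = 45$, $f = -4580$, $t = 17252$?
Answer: $612067500$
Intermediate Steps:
$S = 45$
$C = 5005$ ($C = 4960 + 45 = 5005$)
$j = 19449$ ($j = -3 + 19452 = 19449$)
$U = 14869$ ($U = 19449 - 4580 = 14869$)
$\left(t + C\right) \left(U + 12631\right) = \left(17252 + 5005\right) \left(14869 + 12631\right) = 22257 \cdot 27500 = 612067500$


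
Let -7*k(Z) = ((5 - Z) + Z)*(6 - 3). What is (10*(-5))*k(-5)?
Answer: 750/7 ≈ 107.14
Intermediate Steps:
k(Z) = -15/7 (k(Z) = -((5 - Z) + Z)*(6 - 3)/7 = -5*3/7 = -⅐*15 = -15/7)
(10*(-5))*k(-5) = (10*(-5))*(-15/7) = -50*(-15/7) = 750/7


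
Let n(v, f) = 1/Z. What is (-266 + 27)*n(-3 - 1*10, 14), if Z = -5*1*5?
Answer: 239/25 ≈ 9.5600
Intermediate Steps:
Z = -25 (Z = -5*5 = -25)
n(v, f) = -1/25 (n(v, f) = 1/(-25) = -1/25)
(-266 + 27)*n(-3 - 1*10, 14) = (-266 + 27)*(-1/25) = -239*(-1/25) = 239/25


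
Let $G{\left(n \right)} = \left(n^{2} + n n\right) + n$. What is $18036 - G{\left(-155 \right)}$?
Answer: $-29859$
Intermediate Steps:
$G{\left(n \right)} = n + 2 n^{2}$ ($G{\left(n \right)} = \left(n^{2} + n^{2}\right) + n = 2 n^{2} + n = n + 2 n^{2}$)
$18036 - G{\left(-155 \right)} = 18036 - - 155 \left(1 + 2 \left(-155\right)\right) = 18036 - - 155 \left(1 - 310\right) = 18036 - \left(-155\right) \left(-309\right) = 18036 - 47895 = -29859$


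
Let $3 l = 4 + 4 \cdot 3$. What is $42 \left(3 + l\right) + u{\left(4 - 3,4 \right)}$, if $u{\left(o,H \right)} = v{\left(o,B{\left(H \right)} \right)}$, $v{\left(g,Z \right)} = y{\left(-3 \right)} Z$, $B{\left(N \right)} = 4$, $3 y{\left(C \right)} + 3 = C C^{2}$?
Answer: $310$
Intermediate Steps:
$l = \frac{16}{3}$ ($l = \frac{4 + 4 \cdot 3}{3} = \frac{4 + 12}{3} = \frac{1}{3} \cdot 16 = \frac{16}{3} \approx 5.3333$)
$y{\left(C \right)} = -1 + \frac{C^{3}}{3}$ ($y{\left(C \right)} = -1 + \frac{C C^{2}}{3} = -1 + \frac{C^{3}}{3}$)
$v{\left(g,Z \right)} = - 10 Z$ ($v{\left(g,Z \right)} = \left(-1 + \frac{\left(-3\right)^{3}}{3}\right) Z = \left(-1 + \frac{1}{3} \left(-27\right)\right) Z = \left(-1 - 9\right) Z = - 10 Z$)
$u{\left(o,H \right)} = -40$ ($u{\left(o,H \right)} = \left(-10\right) 4 = -40$)
$42 \left(3 + l\right) + u{\left(4 - 3,4 \right)} = 42 \left(3 + \frac{16}{3}\right) - 40 = 42 \cdot \frac{25}{3} - 40 = 350 - 40 = 310$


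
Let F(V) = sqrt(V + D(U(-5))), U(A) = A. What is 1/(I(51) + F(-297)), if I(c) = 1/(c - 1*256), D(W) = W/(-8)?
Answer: -1640/99641283 - 84050*I*sqrt(4742)/99641283 ≈ -1.6459e-5 - 0.058087*I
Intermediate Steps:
D(W) = -W/8 (D(W) = W*(-1/8) = -W/8)
I(c) = 1/(-256 + c) (I(c) = 1/(c - 256) = 1/(-256 + c))
F(V) = sqrt(5/8 + V) (F(V) = sqrt(V - 1/8*(-5)) = sqrt(V + 5/8) = sqrt(5/8 + V))
1/(I(51) + F(-297)) = 1/(1/(-256 + 51) + sqrt(10 + 16*(-297))/4) = 1/(1/(-205) + sqrt(10 - 4752)/4) = 1/(-1/205 + sqrt(-4742)/4) = 1/(-1/205 + (I*sqrt(4742))/4) = 1/(-1/205 + I*sqrt(4742)/4)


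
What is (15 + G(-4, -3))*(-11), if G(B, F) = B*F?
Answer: -297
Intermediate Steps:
(15 + G(-4, -3))*(-11) = (15 - 4*(-3))*(-11) = (15 + 12)*(-11) = 27*(-11) = -297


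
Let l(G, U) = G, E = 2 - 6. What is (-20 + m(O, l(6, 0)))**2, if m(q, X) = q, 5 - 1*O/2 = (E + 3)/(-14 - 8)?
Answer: 12321/121 ≈ 101.83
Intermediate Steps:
E = -4
O = 109/11 (O = 10 - 2*(-4 + 3)/(-14 - 8) = 10 - (-2)/(-22) = 10 - (-2)*(-1)/22 = 10 - 2*1/22 = 10 - 1/11 = 109/11 ≈ 9.9091)
(-20 + m(O, l(6, 0)))**2 = (-20 + 109/11)**2 = (-111/11)**2 = 12321/121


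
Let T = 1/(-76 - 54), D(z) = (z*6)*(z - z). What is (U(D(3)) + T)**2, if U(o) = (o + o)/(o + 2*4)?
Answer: 1/16900 ≈ 5.9172e-5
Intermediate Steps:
D(z) = 0 (D(z) = (6*z)*0 = 0)
T = -1/130 (T = 1/(-130) = -1/130 ≈ -0.0076923)
U(o) = 2*o/(8 + o) (U(o) = (2*o)/(o + 8) = (2*o)/(8 + o) = 2*o/(8 + o))
(U(D(3)) + T)**2 = (2*0/(8 + 0) - 1/130)**2 = (2*0/8 - 1/130)**2 = (2*0*(1/8) - 1/130)**2 = (0 - 1/130)**2 = (-1/130)**2 = 1/16900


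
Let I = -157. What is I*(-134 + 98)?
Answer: 5652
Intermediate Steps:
I*(-134 + 98) = -157*(-134 + 98) = -157*(-36) = 5652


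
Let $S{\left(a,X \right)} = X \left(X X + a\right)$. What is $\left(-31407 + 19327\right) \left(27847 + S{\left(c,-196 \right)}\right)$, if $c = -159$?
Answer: $90243942000$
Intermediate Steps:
$S{\left(a,X \right)} = X \left(a + X^{2}\right)$ ($S{\left(a,X \right)} = X \left(X^{2} + a\right) = X \left(a + X^{2}\right)$)
$\left(-31407 + 19327\right) \left(27847 + S{\left(c,-196 \right)}\right) = \left(-31407 + 19327\right) \left(27847 - 196 \left(-159 + \left(-196\right)^{2}\right)\right) = - 12080 \left(27847 - 196 \left(-159 + 38416\right)\right) = - 12080 \left(27847 - 7498372\right) = \left(-12080\right) \left(-7470525\right) = 90243942000$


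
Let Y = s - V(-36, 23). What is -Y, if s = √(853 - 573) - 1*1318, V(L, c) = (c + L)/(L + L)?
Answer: 94909/72 - 2*√70 ≈ 1301.4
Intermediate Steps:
V(L, c) = (L + c)/(2*L) (V(L, c) = (L + c)/((2*L)) = (L + c)*(1/(2*L)) = (L + c)/(2*L))
s = -1318 + 2*√70 (s = √280 - 1318 = 2*√70 - 1318 = -1318 + 2*√70 ≈ -1301.3)
Y = -94909/72 + 2*√70 (Y = (-1318 + 2*√70) - (-36 + 23)/(2*(-36)) = (-1318 + 2*√70) - (-1)*(-13)/(2*36) = (-1318 + 2*√70) - 1*13/72 = (-1318 + 2*√70) - 13/72 = -94909/72 + 2*√70 ≈ -1301.4)
-Y = -(-94909/72 + 2*√70) = 94909/72 - 2*√70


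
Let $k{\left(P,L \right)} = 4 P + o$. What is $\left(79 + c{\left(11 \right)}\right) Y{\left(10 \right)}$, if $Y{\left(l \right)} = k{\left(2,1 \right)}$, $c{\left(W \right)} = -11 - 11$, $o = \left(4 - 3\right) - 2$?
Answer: $399$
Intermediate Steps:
$o = -1$ ($o = 1 - 2 = -1$)
$c{\left(W \right)} = -22$
$k{\left(P,L \right)} = -1 + 4 P$ ($k{\left(P,L \right)} = 4 P - 1 = -1 + 4 P$)
$Y{\left(l \right)} = 7$ ($Y{\left(l \right)} = -1 + 4 \cdot 2 = -1 + 8 = 7$)
$\left(79 + c{\left(11 \right)}\right) Y{\left(10 \right)} = \left(79 - 22\right) 7 = 57 \cdot 7 = 399$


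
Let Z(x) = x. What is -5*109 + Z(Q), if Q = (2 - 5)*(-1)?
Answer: -542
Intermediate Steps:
Q = 3 (Q = -3*(-1) = 3)
-5*109 + Z(Q) = -5*109 + 3 = -545 + 3 = -542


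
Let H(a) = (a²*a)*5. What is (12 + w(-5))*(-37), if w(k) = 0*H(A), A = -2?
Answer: -444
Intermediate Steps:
H(a) = 5*a³ (H(a) = a³*5 = 5*a³)
w(k) = 0 (w(k) = 0*(5*(-2)³) = 0*(5*(-8)) = 0*(-40) = 0)
(12 + w(-5))*(-37) = (12 + 0)*(-37) = 12*(-37) = -444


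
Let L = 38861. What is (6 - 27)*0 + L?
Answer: 38861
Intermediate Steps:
(6 - 27)*0 + L = (6 - 27)*0 + 38861 = -21*0 + 38861 = 0 + 38861 = 38861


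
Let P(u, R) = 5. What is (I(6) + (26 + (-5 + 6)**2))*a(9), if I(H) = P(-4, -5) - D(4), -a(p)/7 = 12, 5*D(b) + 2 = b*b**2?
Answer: -8232/5 ≈ -1646.4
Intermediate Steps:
D(b) = -2/5 + b**3/5 (D(b) = -2/5 + (b*b**2)/5 = -2/5 + b**3/5)
a(p) = -84 (a(p) = -7*12 = -84)
I(H) = -37/5 (I(H) = 5 - (-2/5 + (1/5)*4**3) = 5 - (-2/5 + (1/5)*64) = 5 - (-2/5 + 64/5) = 5 - 1*62/5 = 5 - 62/5 = -37/5)
(I(6) + (26 + (-5 + 6)**2))*a(9) = (-37/5 + (26 + (-5 + 6)**2))*(-84) = (-37/5 + (26 + 1**2))*(-84) = (-37/5 + (26 + 1))*(-84) = (-37/5 + 27)*(-84) = (98/5)*(-84) = -8232/5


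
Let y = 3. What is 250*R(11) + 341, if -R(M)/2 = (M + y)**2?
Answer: -97659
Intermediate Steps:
R(M) = -2*(3 + M)**2 (R(M) = -2*(M + 3)**2 = -2*(3 + M)**2)
250*R(11) + 341 = 250*(-2*(3 + 11)**2) + 341 = 250*(-2*14**2) + 341 = 250*(-2*196) + 341 = 250*(-392) + 341 = -98000 + 341 = -97659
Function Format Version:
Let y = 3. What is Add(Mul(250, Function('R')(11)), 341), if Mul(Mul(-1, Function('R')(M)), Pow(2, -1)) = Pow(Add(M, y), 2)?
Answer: -97659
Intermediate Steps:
Function('R')(M) = Mul(-2, Pow(Add(3, M), 2)) (Function('R')(M) = Mul(-2, Pow(Add(M, 3), 2)) = Mul(-2, Pow(Add(3, M), 2)))
Add(Mul(250, Function('R')(11)), 341) = Add(Mul(250, Mul(-2, Pow(Add(3, 11), 2))), 341) = Add(Mul(250, Mul(-2, Pow(14, 2))), 341) = Add(Mul(250, Mul(-2, 196)), 341) = Add(Mul(250, -392), 341) = Add(-98000, 341) = -97659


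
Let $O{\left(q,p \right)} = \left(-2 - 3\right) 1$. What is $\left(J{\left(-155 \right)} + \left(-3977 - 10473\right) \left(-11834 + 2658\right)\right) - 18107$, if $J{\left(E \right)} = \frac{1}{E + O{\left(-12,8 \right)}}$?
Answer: $\frac{21212014879}{160} \approx 1.3258 \cdot 10^{8}$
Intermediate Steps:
$O{\left(q,p \right)} = -5$ ($O{\left(q,p \right)} = \left(-5\right) 1 = -5$)
$J{\left(E \right)} = \frac{1}{-5 + E}$ ($J{\left(E \right)} = \frac{1}{E - 5} = \frac{1}{-5 + E}$)
$\left(J{\left(-155 \right)} + \left(-3977 - 10473\right) \left(-11834 + 2658\right)\right) - 18107 = \left(\frac{1}{-5 - 155} + \left(-3977 - 10473\right) \left(-11834 + 2658\right)\right) - 18107 = \left(\frac{1}{-160} - -132593200\right) - 18107 = \left(- \frac{1}{160} + 132593200\right) - 18107 = \frac{21214911999}{160} - 18107 = \frac{21212014879}{160}$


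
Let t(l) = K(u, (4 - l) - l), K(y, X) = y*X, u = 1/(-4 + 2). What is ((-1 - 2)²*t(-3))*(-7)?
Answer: 315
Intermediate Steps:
u = -½ (u = 1/(-2) = -½ ≈ -0.50000)
K(y, X) = X*y
t(l) = -2 + l (t(l) = ((4 - l) - l)*(-½) = (4 - 2*l)*(-½) = -2 + l)
((-1 - 2)²*t(-3))*(-7) = ((-1 - 2)²*(-2 - 3))*(-7) = ((-3)²*(-5))*(-7) = (9*(-5))*(-7) = -45*(-7) = 315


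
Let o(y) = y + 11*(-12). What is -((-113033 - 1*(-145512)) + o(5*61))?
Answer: -32652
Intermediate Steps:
o(y) = -132 + y (o(y) = y - 132 = -132 + y)
-((-113033 - 1*(-145512)) + o(5*61)) = -((-113033 - 1*(-145512)) + (-132 + 5*61)) = -((-113033 + 145512) + (-132 + 305)) = -(32479 + 173) = -1*32652 = -32652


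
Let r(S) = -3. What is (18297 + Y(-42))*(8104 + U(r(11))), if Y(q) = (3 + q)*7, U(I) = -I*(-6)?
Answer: 145742064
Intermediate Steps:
U(I) = 6*I
Y(q) = 21 + 7*q
(18297 + Y(-42))*(8104 + U(r(11))) = (18297 + (21 + 7*(-42)))*(8104 + 6*(-3)) = (18297 + (21 - 294))*(8104 - 18) = (18297 - 273)*8086 = 18024*8086 = 145742064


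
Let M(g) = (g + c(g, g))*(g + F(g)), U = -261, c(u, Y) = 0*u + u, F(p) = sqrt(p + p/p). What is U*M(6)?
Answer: -18792 - 3132*sqrt(7) ≈ -27079.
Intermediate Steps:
F(p) = sqrt(1 + p) (F(p) = sqrt(p + 1) = sqrt(1 + p))
c(u, Y) = u (c(u, Y) = 0 + u = u)
M(g) = 2*g*(g + sqrt(1 + g)) (M(g) = (g + g)*(g + sqrt(1 + g)) = (2*g)*(g + sqrt(1 + g)) = 2*g*(g + sqrt(1 + g)))
U*M(6) = -522*6*(6 + sqrt(1 + 6)) = -522*6*(6 + sqrt(7)) = -261*(72 + 12*sqrt(7)) = -18792 - 3132*sqrt(7)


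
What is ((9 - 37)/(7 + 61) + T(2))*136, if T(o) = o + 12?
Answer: 1848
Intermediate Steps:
T(o) = 12 + o
((9 - 37)/(7 + 61) + T(2))*136 = ((9 - 37)/(7 + 61) + (12 + 2))*136 = (-28/68 + 14)*136 = (-28*1/68 + 14)*136 = (-7/17 + 14)*136 = (231/17)*136 = 1848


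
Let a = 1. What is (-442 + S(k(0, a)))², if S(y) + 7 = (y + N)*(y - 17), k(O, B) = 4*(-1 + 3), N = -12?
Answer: 170569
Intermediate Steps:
k(O, B) = 8 (k(O, B) = 4*2 = 8)
S(y) = -7 + (-17 + y)*(-12 + y) (S(y) = -7 + (y - 12)*(y - 17) = -7 + (-12 + y)*(-17 + y) = -7 + (-17 + y)*(-12 + y))
(-442 + S(k(0, a)))² = (-442 + (197 + 8² - 29*8))² = (-442 + (197 + 64 - 232))² = (-442 + 29)² = (-413)² = 170569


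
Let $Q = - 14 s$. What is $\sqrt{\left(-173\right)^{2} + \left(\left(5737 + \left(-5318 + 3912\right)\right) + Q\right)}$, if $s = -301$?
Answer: $\sqrt{38474} \approx 196.15$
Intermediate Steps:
$Q = 4214$ ($Q = \left(-14\right) \left(-301\right) = 4214$)
$\sqrt{\left(-173\right)^{2} + \left(\left(5737 + \left(-5318 + 3912\right)\right) + Q\right)} = \sqrt{\left(-173\right)^{2} + \left(\left(5737 + \left(-5318 + 3912\right)\right) + 4214\right)} = \sqrt{29929 + \left(\left(5737 - 1406\right) + 4214\right)} = \sqrt{29929 + \left(4331 + 4214\right)} = \sqrt{29929 + 8545} = \sqrt{38474}$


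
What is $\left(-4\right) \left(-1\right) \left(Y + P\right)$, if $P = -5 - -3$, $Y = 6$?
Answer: $16$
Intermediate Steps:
$P = -2$ ($P = -5 + 3 = -2$)
$\left(-4\right) \left(-1\right) \left(Y + P\right) = \left(-4\right) \left(-1\right) \left(6 - 2\right) = 4 \cdot 4 = 16$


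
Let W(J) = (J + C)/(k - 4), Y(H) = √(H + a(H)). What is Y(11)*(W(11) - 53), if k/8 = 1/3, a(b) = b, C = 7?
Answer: -133*√22/2 ≈ -311.91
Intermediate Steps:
k = 8/3 ≈ 2.6667
Y(H) = √2*√H (Y(H) = √(H + H) = √(2*H) = √2*√H)
W(J) = -21/4 - 3*J/4 (W(J) = (J + 7)/(8/3 - 4) = (7 + J)/(-4/3) = (7 + J)*(-¾) = -21/4 - 3*J/4)
Y(11)*(W(11) - 53) = (√2*√11)*((-21/4 - ¾*11) - 53) = √22*((-21/4 - 33/4) - 53) = √22*(-27/2 - 53) = √22*(-133/2) = -133*√22/2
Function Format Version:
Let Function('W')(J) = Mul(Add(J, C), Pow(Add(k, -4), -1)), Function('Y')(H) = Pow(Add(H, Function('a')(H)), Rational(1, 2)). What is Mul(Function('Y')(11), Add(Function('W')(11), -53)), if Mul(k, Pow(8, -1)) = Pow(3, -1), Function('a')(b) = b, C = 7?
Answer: Mul(Rational(-133, 2), Pow(22, Rational(1, 2))) ≈ -311.91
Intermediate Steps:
k = Rational(8, 3) (k = Mul(8, Pow(3, -1)) = Mul(8, Rational(1, 3)) = Rational(8, 3) ≈ 2.6667)
Function('Y')(H) = Mul(Pow(2, Rational(1, 2)), Pow(H, Rational(1, 2))) (Function('Y')(H) = Pow(Add(H, H), Rational(1, 2)) = Pow(Mul(2, H), Rational(1, 2)) = Mul(Pow(2, Rational(1, 2)), Pow(H, Rational(1, 2))))
Function('W')(J) = Add(Rational(-21, 4), Mul(Rational(-3, 4), J)) (Function('W')(J) = Mul(Add(J, 7), Pow(Add(Rational(8, 3), -4), -1)) = Mul(Add(7, J), Pow(Rational(-4, 3), -1)) = Mul(Add(7, J), Rational(-3, 4)) = Add(Rational(-21, 4), Mul(Rational(-3, 4), J)))
Mul(Function('Y')(11), Add(Function('W')(11), -53)) = Mul(Mul(Pow(2, Rational(1, 2)), Pow(11, Rational(1, 2))), Add(Add(Rational(-21, 4), Mul(Rational(-3, 4), 11)), -53)) = Mul(Pow(22, Rational(1, 2)), Add(Add(Rational(-21, 4), Rational(-33, 4)), -53)) = Mul(Pow(22, Rational(1, 2)), Add(Rational(-27, 2), -53)) = Mul(Pow(22, Rational(1, 2)), Rational(-133, 2)) = Mul(Rational(-133, 2), Pow(22, Rational(1, 2)))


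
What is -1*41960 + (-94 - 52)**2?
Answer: -20644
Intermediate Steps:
-1*41960 + (-94 - 52)**2 = -41960 + (-146)**2 = -41960 + 21316 = -20644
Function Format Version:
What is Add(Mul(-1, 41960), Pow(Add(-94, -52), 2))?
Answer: -20644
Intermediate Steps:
Add(Mul(-1, 41960), Pow(Add(-94, -52), 2)) = Add(-41960, Pow(-146, 2)) = Add(-41960, 21316) = -20644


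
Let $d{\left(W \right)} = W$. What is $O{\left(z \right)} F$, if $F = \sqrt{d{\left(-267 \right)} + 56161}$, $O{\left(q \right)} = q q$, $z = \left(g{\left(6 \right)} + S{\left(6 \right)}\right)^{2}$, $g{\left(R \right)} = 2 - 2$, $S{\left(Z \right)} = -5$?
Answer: $625 \sqrt{55894} \approx 1.4776 \cdot 10^{5}$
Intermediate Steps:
$g{\left(R \right)} = 0$
$z = 25$ ($z = \left(0 - 5\right)^{2} = \left(-5\right)^{2} = 25$)
$O{\left(q \right)} = q^{2}$
$F = \sqrt{55894}$ ($F = \sqrt{-267 + 56161} = \sqrt{55894} \approx 236.42$)
$O{\left(z \right)} F = 25^{2} \sqrt{55894} = 625 \sqrt{55894}$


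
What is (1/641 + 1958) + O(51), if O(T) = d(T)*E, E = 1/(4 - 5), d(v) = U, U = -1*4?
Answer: 1257643/641 ≈ 1962.0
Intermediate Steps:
U = -4
d(v) = -4
E = -1 (E = 1/(-1) = -1)
O(T) = 4 (O(T) = -4*(-1) = 4)
(1/641 + 1958) + O(51) = (1/641 + 1958) + 4 = 1255079/641 + 4 = 1257643/641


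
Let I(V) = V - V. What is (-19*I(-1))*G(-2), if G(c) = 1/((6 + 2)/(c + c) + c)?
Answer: 0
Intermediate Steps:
I(V) = 0
G(c) = 1/(c + 4/c) (G(c) = 1/(8/((2*c)) + c) = 1/(8*(1/(2*c)) + c) = 1/(4/c + c) = 1/(c + 4/c))
(-19*I(-1))*G(-2) = (-19*0)*(-2/(4 + (-2)**2)) = 0*(-2/(4 + 4)) = 0*(-2/8) = 0*(-2*1/8) = 0*(-1/4) = 0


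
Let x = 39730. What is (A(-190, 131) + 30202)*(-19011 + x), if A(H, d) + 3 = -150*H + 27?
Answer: 1216743994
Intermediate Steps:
A(H, d) = 24 - 150*H (A(H, d) = -3 + (-150*H + 27) = -3 + (27 - 150*H) = 24 - 150*H)
(A(-190, 131) + 30202)*(-19011 + x) = ((24 - 150*(-190)) + 30202)*(-19011 + 39730) = ((24 + 28500) + 30202)*20719 = (28524 + 30202)*20719 = 58726*20719 = 1216743994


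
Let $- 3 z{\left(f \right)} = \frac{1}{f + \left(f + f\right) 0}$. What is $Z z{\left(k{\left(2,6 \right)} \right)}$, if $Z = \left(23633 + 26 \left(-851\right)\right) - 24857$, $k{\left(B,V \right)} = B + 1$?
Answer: $\frac{23350}{9} \approx 2594.4$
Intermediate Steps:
$k{\left(B,V \right)} = 1 + B$
$Z = -23350$ ($Z = \left(23633 - 22126\right) - 24857 = 1507 - 24857 = -23350$)
$z{\left(f \right)} = - \frac{1}{3 f}$ ($z{\left(f \right)} = - \frac{1}{3 \left(f + \left(f + f\right) 0\right)} = - \frac{1}{3 \left(f + 2 f 0\right)} = - \frac{1}{3 \left(f + 0\right)} = - \frac{1}{3 f}$)
$Z z{\left(k{\left(2,6 \right)} \right)} = - 23350 \left(- \frac{1}{3 \left(1 + 2\right)}\right) = - 23350 \left(- \frac{1}{3 \cdot 3}\right) = - 23350 \left(\left(- \frac{1}{3}\right) \frac{1}{3}\right) = \left(-23350\right) \left(- \frac{1}{9}\right) = \frac{23350}{9}$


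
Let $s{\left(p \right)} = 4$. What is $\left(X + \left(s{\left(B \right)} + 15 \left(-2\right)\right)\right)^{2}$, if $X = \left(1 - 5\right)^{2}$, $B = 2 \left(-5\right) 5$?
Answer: $100$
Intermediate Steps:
$B = -50$ ($B = \left(-10\right) 5 = -50$)
$X = 16$ ($X = \left(-4\right)^{2} = 16$)
$\left(X + \left(s{\left(B \right)} + 15 \left(-2\right)\right)\right)^{2} = \left(16 + \left(4 + 15 \left(-2\right)\right)\right)^{2} = \left(16 + \left(4 - 30\right)\right)^{2} = \left(16 - 26\right)^{2} = \left(-10\right)^{2} = 100$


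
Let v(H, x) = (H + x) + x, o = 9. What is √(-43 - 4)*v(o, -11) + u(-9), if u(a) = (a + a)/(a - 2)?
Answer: 18/11 - 13*I*√47 ≈ 1.6364 - 89.124*I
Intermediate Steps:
v(H, x) = H + 2*x
u(a) = 2*a/(-2 + a) (u(a) = (2*a)/(-2 + a) = 2*a/(-2 + a))
√(-43 - 4)*v(o, -11) + u(-9) = √(-43 - 4)*(9 + 2*(-11)) + 2*(-9)/(-2 - 9) = √(-47)*(9 - 22) + 2*(-9)/(-11) = (I*√47)*(-13) + 2*(-9)*(-1/11) = -13*I*√47 + 18/11 = 18/11 - 13*I*√47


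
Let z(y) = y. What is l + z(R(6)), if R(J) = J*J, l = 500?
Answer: 536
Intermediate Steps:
R(J) = J²
l + z(R(6)) = 500 + 6² = 500 + 36 = 536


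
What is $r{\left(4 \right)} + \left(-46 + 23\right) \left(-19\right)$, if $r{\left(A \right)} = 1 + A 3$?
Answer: $450$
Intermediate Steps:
$r{\left(A \right)} = 1 + 3 A$
$r{\left(4 \right)} + \left(-46 + 23\right) \left(-19\right) = \left(1 + 3 \cdot 4\right) + \left(-46 + 23\right) \left(-19\right) = \left(1 + 12\right) - -437 = 13 + 437 = 450$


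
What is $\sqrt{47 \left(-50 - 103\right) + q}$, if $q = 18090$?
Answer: $3 \sqrt{1211} \approx 104.4$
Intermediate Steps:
$\sqrt{47 \left(-50 - 103\right) + q} = \sqrt{47 \left(-50 - 103\right) + 18090} = \sqrt{47 \left(-153\right) + 18090} = \sqrt{-7191 + 18090} = \sqrt{10899} = 3 \sqrt{1211}$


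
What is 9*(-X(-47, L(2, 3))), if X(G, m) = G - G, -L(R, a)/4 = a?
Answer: 0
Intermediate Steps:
L(R, a) = -4*a
X(G, m) = 0
9*(-X(-47, L(2, 3))) = 9*(-1*0) = 9*0 = 0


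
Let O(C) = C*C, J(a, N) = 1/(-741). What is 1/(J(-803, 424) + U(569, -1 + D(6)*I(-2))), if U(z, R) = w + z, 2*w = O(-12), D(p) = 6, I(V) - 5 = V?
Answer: 741/474980 ≈ 0.0015601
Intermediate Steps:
J(a, N) = -1/741
O(C) = C²
I(V) = 5 + V
w = 72 (w = (½)*(-12)² = (½)*144 = 72)
U(z, R) = 72 + z
1/(J(-803, 424) + U(569, -1 + D(6)*I(-2))) = 1/(-1/741 + (72 + 569)) = 1/(-1/741 + 641) = 1/(474980/741) = 741/474980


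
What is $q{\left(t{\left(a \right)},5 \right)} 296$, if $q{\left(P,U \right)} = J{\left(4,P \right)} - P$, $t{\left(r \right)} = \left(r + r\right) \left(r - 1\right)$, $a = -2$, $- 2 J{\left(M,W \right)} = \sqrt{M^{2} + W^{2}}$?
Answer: $-3552 - 592 \sqrt{10} \approx -5424.1$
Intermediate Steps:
$J{\left(M,W \right)} = - \frac{\sqrt{M^{2} + W^{2}}}{2}$
$t{\left(r \right)} = 2 r \left(-1 + r\right)$
$q{\left(P,U \right)} = - P - \frac{\sqrt{16 + P^{2}}}{2}$ ($q{\left(P,U \right)} = - \frac{\sqrt{4^{2} + P^{2}}}{2} - P = - \frac{\sqrt{16 + P^{2}}}{2} - P = - P - \frac{\sqrt{16 + P^{2}}}{2}$)
$q{\left(t{\left(a \right)},5 \right)} 296 = \left(- 2 \left(-2\right) \left(-1 - 2\right) - \frac{\sqrt{16 + \left(2 \left(-2\right) \left(-1 - 2\right)\right)^{2}}}{2}\right) 296 = \left(- 2 \left(-2\right) \left(-3\right) - \frac{\sqrt{16 + \left(2 \left(-2\right) \left(-3\right)\right)^{2}}}{2}\right) 296 = \left(\left(-1\right) 12 - \frac{\sqrt{16 + 12^{2}}}{2}\right) 296 = \left(-12 - \frac{\sqrt{16 + 144}}{2}\right) 296 = \left(-12 - \frac{\sqrt{160}}{2}\right) 296 = \left(-12 - \frac{4 \sqrt{10}}{2}\right) 296 = \left(-12 - 2 \sqrt{10}\right) 296 = -3552 - 592 \sqrt{10}$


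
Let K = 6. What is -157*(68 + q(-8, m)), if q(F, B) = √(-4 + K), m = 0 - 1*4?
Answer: -10676 - 157*√2 ≈ -10898.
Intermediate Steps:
m = -4 (m = 0 - 4 = -4)
q(F, B) = √2 (q(F, B) = √(-4 + 6) = √2)
-157*(68 + q(-8, m)) = -157*(68 + √2) = -10676 - 157*√2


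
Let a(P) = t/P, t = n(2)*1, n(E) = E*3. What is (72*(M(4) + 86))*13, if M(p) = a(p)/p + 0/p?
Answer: 80847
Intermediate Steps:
n(E) = 3*E
t = 6 (t = (3*2)*1 = 6*1 = 6)
a(P) = 6/P
M(p) = 6/p² (M(p) = (6/p)/p + 0/p = 6/p² + 0 = 6/p²)
(72*(M(4) + 86))*13 = (72*(6/4² + 86))*13 = (72*(6*(1/16) + 86))*13 = (72*(3/8 + 86))*13 = (72*(691/8))*13 = 6219*13 = 80847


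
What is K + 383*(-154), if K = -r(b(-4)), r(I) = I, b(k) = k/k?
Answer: -58983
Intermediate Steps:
b(k) = 1
K = -1 (K = -1*1 = -1)
K + 383*(-154) = -1 + 383*(-154) = -1 - 58982 = -58983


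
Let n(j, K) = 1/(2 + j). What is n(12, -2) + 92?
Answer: 1289/14 ≈ 92.071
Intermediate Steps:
n(12, -2) + 92 = 1/(2 + 12) + 92 = 1/14 + 92 = 1289/14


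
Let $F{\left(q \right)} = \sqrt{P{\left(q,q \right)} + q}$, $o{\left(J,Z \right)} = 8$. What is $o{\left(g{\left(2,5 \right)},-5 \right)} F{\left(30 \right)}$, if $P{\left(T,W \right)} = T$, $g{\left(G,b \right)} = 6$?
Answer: $16 \sqrt{15} \approx 61.968$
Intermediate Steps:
$F{\left(q \right)} = \sqrt{2} \sqrt{q}$ ($F{\left(q \right)} = \sqrt{q + q} = \sqrt{2 q} = \sqrt{2} \sqrt{q}$)
$o{\left(g{\left(2,5 \right)},-5 \right)} F{\left(30 \right)} = 8 \sqrt{2} \sqrt{30} = 8 \cdot 2 \sqrt{15} = 16 \sqrt{15}$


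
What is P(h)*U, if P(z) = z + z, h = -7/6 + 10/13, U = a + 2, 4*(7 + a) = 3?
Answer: 527/156 ≈ 3.3782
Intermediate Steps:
a = -25/4 (a = -7 + (¼)*3 = -7 + ¾ = -25/4 ≈ -6.2500)
U = -17/4 (U = -25/4 + 2 = -17/4 ≈ -4.2500)
h = -31/78 (h = -7*⅙ + 10*(1/13) = -7/6 + 10/13 = -31/78 ≈ -0.39744)
P(z) = 2*z
P(h)*U = (2*(-31/78))*(-17/4) = -31/39*(-17/4) = 527/156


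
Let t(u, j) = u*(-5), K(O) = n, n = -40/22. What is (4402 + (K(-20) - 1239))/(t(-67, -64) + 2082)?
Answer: 34773/26587 ≈ 1.3079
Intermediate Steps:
n = -20/11 (n = -40*1/22 = -20/11 ≈ -1.8182)
K(O) = -20/11
t(u, j) = -5*u
(4402 + (K(-20) - 1239))/(t(-67, -64) + 2082) = (4402 + (-20/11 - 1239))/(-5*(-67) + 2082) = (4402 - 13649/11)/(335 + 2082) = (34773/11)/2417 = (34773/11)*(1/2417) = 34773/26587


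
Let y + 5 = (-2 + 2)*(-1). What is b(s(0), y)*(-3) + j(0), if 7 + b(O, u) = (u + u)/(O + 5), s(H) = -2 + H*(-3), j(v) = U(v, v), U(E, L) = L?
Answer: 31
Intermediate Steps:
j(v) = v
s(H) = -2 - 3*H
y = -5 (y = -5 + (-2 + 2)*(-1) = -5 + 0*(-1) = -5 + 0 = -5)
b(O, u) = -7 + 2*u/(5 + O) (b(O, u) = -7 + (u + u)/(O + 5) = -7 + (2*u)/(5 + O) = -7 + 2*u/(5 + O))
b(s(0), y)*(-3) + j(0) = ((-35 - 7*(-2 - 3*0) + 2*(-5))/(5 + (-2 - 3*0)))*(-3) + 0 = ((-35 - 7*(-2 + 0) - 10)/(5 + (-2 + 0)))*(-3) + 0 = ((-35 - 7*(-2) - 10)/(5 - 2))*(-3) + 0 = ((-35 + 14 - 10)/3)*(-3) + 0 = ((1/3)*(-31))*(-3) + 0 = -31/3*(-3) + 0 = 31 + 0 = 31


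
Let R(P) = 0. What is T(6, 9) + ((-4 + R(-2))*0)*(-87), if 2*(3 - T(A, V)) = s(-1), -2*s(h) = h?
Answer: 11/4 ≈ 2.7500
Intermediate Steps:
s(h) = -h/2
T(A, V) = 11/4 (T(A, V) = 3 - (-1)*(-1)/4 = 3 - 1/2*1/2 = 3 - 1/4 = 11/4)
T(6, 9) + ((-4 + R(-2))*0)*(-87) = 11/4 + ((-4 + 0)*0)*(-87) = 11/4 - 4*0*(-87) = 11/4 + 0*(-87) = 11/4 + 0 = 11/4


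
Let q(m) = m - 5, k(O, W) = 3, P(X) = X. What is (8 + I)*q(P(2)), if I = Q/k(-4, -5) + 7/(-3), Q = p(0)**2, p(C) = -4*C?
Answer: -17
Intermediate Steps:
q(m) = -5 + m
Q = 0 (Q = (-4*0)**2 = 0**2 = 0)
I = -7/3 (I = 0/3 + 7/(-3) = 0*(1/3) + 7*(-1/3) = 0 - 7/3 = -7/3 ≈ -2.3333)
(8 + I)*q(P(2)) = (8 - 7/3)*(-5 + 2) = (17/3)*(-3) = -17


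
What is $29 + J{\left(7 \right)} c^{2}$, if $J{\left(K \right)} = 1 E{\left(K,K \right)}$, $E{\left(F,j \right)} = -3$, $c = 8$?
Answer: $-163$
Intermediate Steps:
$J{\left(K \right)} = -3$ ($J{\left(K \right)} = 1 \left(-3\right) = -3$)
$29 + J{\left(7 \right)} c^{2} = 29 - 3 \cdot 8^{2} = 29 - 192 = -163$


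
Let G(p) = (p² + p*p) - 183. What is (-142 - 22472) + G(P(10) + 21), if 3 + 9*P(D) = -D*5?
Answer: -1809565/81 ≈ -22340.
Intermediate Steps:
P(D) = -⅓ - 5*D/9 (P(D) = -⅓ + (-D*5)/9 = -⅓ + (-5*D)/9 = -⅓ - 5*D/9)
G(p) = -183 + 2*p² (G(p) = (p² + p²) - 183 = 2*p² - 183 = -183 + 2*p²)
(-142 - 22472) + G(P(10) + 21) = (-142 - 22472) + (-183 + 2*((-⅓ - 5/9*10) + 21)²) = -22614 + (-183 + 2*((-⅓ - 50/9) + 21)²) = -22614 + (-183 + 2*(-53/9 + 21)²) = -22614 + (-183 + 2*(136/9)²) = -22614 + (-183 + 2*(18496/81)) = -22614 + (-183 + 36992/81) = -22614 + 22169/81 = -1809565/81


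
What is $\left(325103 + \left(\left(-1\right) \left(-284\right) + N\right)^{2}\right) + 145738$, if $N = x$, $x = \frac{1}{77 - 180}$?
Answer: $\frac{5850773170}{10609} \approx 5.5149 \cdot 10^{5}$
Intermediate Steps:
$x = - \frac{1}{103}$ ($x = \frac{1}{-103} = - \frac{1}{103} \approx -0.0097087$)
$N = - \frac{1}{103} \approx -0.0097087$
$\left(325103 + \left(\left(-1\right) \left(-284\right) + N\right)^{2}\right) + 145738 = \left(325103 + \left(\left(-1\right) \left(-284\right) - \frac{1}{103}\right)^{2}\right) + 145738 = \left(325103 + \left(284 - \frac{1}{103}\right)^{2}\right) + 145738 = \left(325103 + \left(\frac{29251}{103}\right)^{2}\right) + 145738 = \left(325103 + \frac{855621001}{10609}\right) + 145738 = \frac{4304638728}{10609} + 145738 = \frac{5850773170}{10609}$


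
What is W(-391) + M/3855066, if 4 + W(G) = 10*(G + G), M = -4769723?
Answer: -30166806107/3855066 ≈ -7825.2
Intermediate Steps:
W(G) = -4 + 20*G (W(G) = -4 + 10*(G + G) = -4 + 10*(2*G) = -4 + 20*G)
W(-391) + M/3855066 = (-4 + 20*(-391)) - 4769723/3855066 = (-4 - 7820) - 4769723*1/3855066 = -7824 - 4769723/3855066 = -30166806107/3855066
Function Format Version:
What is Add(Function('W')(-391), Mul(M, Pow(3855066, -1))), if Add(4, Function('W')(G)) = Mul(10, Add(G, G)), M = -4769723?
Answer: Rational(-30166806107, 3855066) ≈ -7825.2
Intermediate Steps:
Function('W')(G) = Add(-4, Mul(20, G)) (Function('W')(G) = Add(-4, Mul(10, Add(G, G))) = Add(-4, Mul(10, Mul(2, G))) = Add(-4, Mul(20, G)))
Add(Function('W')(-391), Mul(M, Pow(3855066, -1))) = Add(Add(-4, Mul(20, -391)), Mul(-4769723, Pow(3855066, -1))) = Add(Add(-4, -7820), Mul(-4769723, Rational(1, 3855066))) = Add(-7824, Rational(-4769723, 3855066)) = Rational(-30166806107, 3855066)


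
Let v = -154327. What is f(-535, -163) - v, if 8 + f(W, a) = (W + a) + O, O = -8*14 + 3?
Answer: 153512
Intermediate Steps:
O = -109 (O = -112 + 3 = -109)
f(W, a) = -117 + W + a (f(W, a) = -8 + ((W + a) - 109) = -8 + (-109 + W + a) = -117 + W + a)
f(-535, -163) - v = (-117 - 535 - 163) - 1*(-154327) = -815 + 154327 = 153512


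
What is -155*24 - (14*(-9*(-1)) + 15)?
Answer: -3861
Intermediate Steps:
-155*24 - (14*(-9*(-1)) + 15) = -3720 - (14*9 + 15) = -3720 - (126 + 15) = -3720 - 1*141 = -3720 - 141 = -3861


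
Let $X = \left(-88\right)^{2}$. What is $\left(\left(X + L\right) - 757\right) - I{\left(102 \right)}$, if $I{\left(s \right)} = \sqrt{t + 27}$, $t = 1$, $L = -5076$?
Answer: $1911 - 2 \sqrt{7} \approx 1905.7$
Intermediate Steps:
$X = 7744$
$I{\left(s \right)} = 2 \sqrt{7}$ ($I{\left(s \right)} = \sqrt{1 + 27} = \sqrt{28} = 2 \sqrt{7}$)
$\left(\left(X + L\right) - 757\right) - I{\left(102 \right)} = \left(\left(7744 - 5076\right) - 757\right) - 2 \sqrt{7} = \left(2668 - 757\right) - 2 \sqrt{7} = 1911 - 2 \sqrt{7}$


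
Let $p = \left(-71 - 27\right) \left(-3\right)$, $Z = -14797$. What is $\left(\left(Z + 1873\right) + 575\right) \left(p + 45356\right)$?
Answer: $-563731850$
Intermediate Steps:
$p = 294$ ($p = \left(-98\right) \left(-3\right) = 294$)
$\left(\left(Z + 1873\right) + 575\right) \left(p + 45356\right) = \left(\left(-14797 + 1873\right) + 575\right) \left(294 + 45356\right) = \left(-12924 + 575\right) 45650 = \left(-12349\right) 45650 = -563731850$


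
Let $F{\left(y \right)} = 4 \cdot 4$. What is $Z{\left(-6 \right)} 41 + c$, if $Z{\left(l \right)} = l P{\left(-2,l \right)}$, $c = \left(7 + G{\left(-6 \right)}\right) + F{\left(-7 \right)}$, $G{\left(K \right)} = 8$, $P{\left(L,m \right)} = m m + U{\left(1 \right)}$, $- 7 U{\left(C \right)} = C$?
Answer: $- \frac{61529}{7} \approx -8789.9$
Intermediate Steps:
$F{\left(y \right)} = 16$
$U{\left(C \right)} = - \frac{C}{7}$
$P{\left(L,m \right)} = - \frac{1}{7} + m^{2}$ ($P{\left(L,m \right)} = m m - \frac{1}{7} = m^{2} - \frac{1}{7} = - \frac{1}{7} + m^{2}$)
$c = 31$ ($c = \left(7 + 8\right) + 16 = 15 + 16 = 31$)
$Z{\left(l \right)} = l \left(- \frac{1}{7} + l^{2}\right)$
$Z{\left(-6 \right)} 41 + c = \left(\left(-6\right)^{3} - - \frac{6}{7}\right) 41 + 31 = \left(-216 + \frac{6}{7}\right) 41 + 31 = \left(- \frac{1506}{7}\right) 41 + 31 = - \frac{61746}{7} + 31 = - \frac{61529}{7}$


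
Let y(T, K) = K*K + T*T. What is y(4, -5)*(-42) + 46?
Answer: -1676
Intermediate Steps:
y(T, K) = K**2 + T**2
y(4, -5)*(-42) + 46 = ((-5)**2 + 4**2)*(-42) + 46 = (25 + 16)*(-42) + 46 = 41*(-42) + 46 = -1722 + 46 = -1676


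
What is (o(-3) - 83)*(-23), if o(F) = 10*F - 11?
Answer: 2852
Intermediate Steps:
o(F) = -11 + 10*F
(o(-3) - 83)*(-23) = ((-11 + 10*(-3)) - 83)*(-23) = ((-11 - 30) - 83)*(-23) = (-41 - 83)*(-23) = -124*(-23) = 2852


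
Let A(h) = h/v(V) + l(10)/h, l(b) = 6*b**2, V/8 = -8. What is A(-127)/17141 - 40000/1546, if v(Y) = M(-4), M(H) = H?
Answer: -174141947483/6730996444 ≈ -25.872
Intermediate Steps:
V = -64 (V = 8*(-8) = -64)
v(Y) = -4
A(h) = 600/h - h/4 (A(h) = h/(-4) + (6*10**2)/h = h*(-1/4) + (6*100)/h = -h/4 + 600/h = 600/h - h/4)
A(-127)/17141 - 40000/1546 = (600/(-127) - 1/4*(-127))/17141 - 40000/1546 = (600*(-1/127) + 127/4)*(1/17141) - 40000*1/1546 = (-600/127 + 127/4)*(1/17141) - 20000/773 = (13729/508)*(1/17141) - 20000/773 = 13729/8707628 - 20000/773 = -174141947483/6730996444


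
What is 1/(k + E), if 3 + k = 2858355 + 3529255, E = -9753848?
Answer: -1/3366241 ≈ -2.9707e-7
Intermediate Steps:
k = 6387607 (k = -3 + (2858355 + 3529255) = -3 + 6387610 = 6387607)
1/(k + E) = 1/(6387607 - 9753848) = 1/(-3366241) = -1/3366241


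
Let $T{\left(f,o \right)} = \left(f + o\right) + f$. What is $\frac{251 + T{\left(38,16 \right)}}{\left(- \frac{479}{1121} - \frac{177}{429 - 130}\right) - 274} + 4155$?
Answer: $\frac{382895775623}{92180684} \approx 4153.8$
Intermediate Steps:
$T{\left(f,o \right)} = o + 2 f$
$\frac{251 + T{\left(38,16 \right)}}{\left(- \frac{479}{1121} - \frac{177}{429 - 130}\right) - 274} + 4155 = \frac{251 + \left(16 + 2 \cdot 38\right)}{\left(- \frac{479}{1121} - \frac{177}{429 - 130}\right) - 274} + 4155 = \frac{251 + \left(16 + 76\right)}{\left(\left(-479\right) \frac{1}{1121} - \frac{177}{299}\right) - 274} + 4155 = \frac{251 + 92}{\left(- \frac{479}{1121} - \frac{177}{299}\right) - 274} + 4155 = \frac{343}{\left(- \frac{479}{1121} - \frac{177}{299}\right) - 274} + 4155 = \frac{343}{- \frac{341638}{335179} - 274} + 4155 = \frac{343}{- \frac{92180684}{335179}} + 4155 = 343 \left(- \frac{335179}{92180684}\right) + 4155 = - \frac{114966397}{92180684} + 4155 = \frac{382895775623}{92180684}$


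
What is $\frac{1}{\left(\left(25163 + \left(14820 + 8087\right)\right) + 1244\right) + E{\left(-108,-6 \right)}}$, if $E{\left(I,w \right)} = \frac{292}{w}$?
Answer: $\frac{3}{147796} \approx 2.0298 \cdot 10^{-5}$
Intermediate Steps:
$\frac{1}{\left(\left(25163 + \left(14820 + 8087\right)\right) + 1244\right) + E{\left(-108,-6 \right)}} = \frac{1}{\left(\left(25163 + \left(14820 + 8087\right)\right) + 1244\right) + \frac{292}{-6}} = \frac{1}{\left(\left(25163 + 22907\right) + 1244\right) + 292 \left(- \frac{1}{6}\right)} = \frac{1}{\left(48070 + 1244\right) - \frac{146}{3}} = \frac{1}{49314 - \frac{146}{3}} = \frac{1}{\frac{147796}{3}} = \frac{3}{147796}$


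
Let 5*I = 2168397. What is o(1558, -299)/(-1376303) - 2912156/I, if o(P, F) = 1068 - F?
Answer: -20043009395039/2984371296291 ≈ -6.7160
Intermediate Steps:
I = 2168397/5 (I = (⅕)*2168397 = 2168397/5 ≈ 4.3368e+5)
o(1558, -299)/(-1376303) - 2912156/I = (1068 - 1*(-299))/(-1376303) - 2912156/2168397/5 = (1068 + 299)*(-1/1376303) - 2912156*5/2168397 = 1367*(-1/1376303) - 14560780/2168397 = -1367/1376303 - 14560780/2168397 = -20043009395039/2984371296291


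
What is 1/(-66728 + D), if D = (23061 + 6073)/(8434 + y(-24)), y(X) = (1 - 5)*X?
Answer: -4265/284580353 ≈ -1.4987e-5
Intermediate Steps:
y(X) = -4*X
D = 14567/4265 (D = (23061 + 6073)/(8434 - 4*(-24)) = 29134/(8434 + 96) = 29134/8530 = 29134*(1/8530) = 14567/4265 ≈ 3.4155)
1/(-66728 + D) = 1/(-66728 + 14567/4265) = 1/(-284580353/4265) = -4265/284580353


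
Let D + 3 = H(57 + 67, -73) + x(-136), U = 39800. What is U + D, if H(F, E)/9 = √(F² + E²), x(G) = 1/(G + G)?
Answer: 10824783/272 + 9*√20705 ≈ 41092.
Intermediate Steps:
x(G) = 1/(2*G)
H(F, E) = 9*√(E² + F²) (H(F, E) = 9*√(F² + E²) = 9*√(E² + F²))
D = -817/272 + 9*√20705 (D = -3 + (9*√((-73)² + (57 + 67)²) + (½)/(-136)) = -3 + (9*√(5329 + 124²) + (½)*(-1/136)) = -3 + (9*√(5329 + 15376) - 1/272) = -3 + (9*√20705 - 1/272) = -3 + (-1/272 + 9*√20705) = -817/272 + 9*√20705 ≈ 1292.0)
U + D = 39800 + (-817/272 + 9*√20705) = 10824783/272 + 9*√20705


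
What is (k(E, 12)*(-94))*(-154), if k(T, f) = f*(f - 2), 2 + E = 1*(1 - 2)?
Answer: 1737120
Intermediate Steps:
E = -3 (E = -2 + 1*(1 - 2) = -2 + 1*(-1) = -2 - 1 = -3)
k(T, f) = f*(-2 + f)
(k(E, 12)*(-94))*(-154) = ((12*(-2 + 12))*(-94))*(-154) = ((12*10)*(-94))*(-154) = (120*(-94))*(-154) = -11280*(-154) = 1737120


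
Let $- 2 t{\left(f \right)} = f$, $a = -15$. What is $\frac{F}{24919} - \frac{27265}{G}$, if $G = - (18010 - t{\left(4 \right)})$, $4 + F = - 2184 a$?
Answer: $\frac{66811453}{23623212} \approx 2.8282$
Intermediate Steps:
$t{\left(f \right)} = - \frac{f}{2}$
$F = 32756$ ($F = -4 - -32760 = -4 + 32760 = 32756$)
$G = -18012$ ($G = - (18010 - \left(- \frac{1}{2}\right) 4) = - (18010 - -2) = - (18010 + 2) = \left(-1\right) 18012 = -18012$)
$\frac{F}{24919} - \frac{27265}{G} = \frac{32756}{24919} - \frac{27265}{-18012} = 32756 \cdot \frac{1}{24919} - - \frac{1435}{948} = \frac{32756}{24919} + \frac{1435}{948} = \frac{66811453}{23623212}$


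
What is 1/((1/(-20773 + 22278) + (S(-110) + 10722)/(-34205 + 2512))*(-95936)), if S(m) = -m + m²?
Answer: 47697965/3307966050112 ≈ 1.4419e-5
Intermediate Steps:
S(m) = m² - m
1/((1/(-20773 + 22278) + (S(-110) + 10722)/(-34205 + 2512))*(-95936)) = 1/((1/(-20773 + 22278) + (-110*(-1 - 110) + 10722)/(-34205 + 2512))*(-95936)) = -1/95936/(1/1505 + (-110*(-111) + 10722)/(-31693)) = -1/95936/(1/1505 + (12210 + 10722)*(-1/31693)) = -1/95936/(1/1505 + 22932*(-1/31693)) = -1/95936/(1/1505 - 22932/31693) = -1/95936/(-34480967/47697965) = -47697965/34480967*(-1/95936) = 47697965/3307966050112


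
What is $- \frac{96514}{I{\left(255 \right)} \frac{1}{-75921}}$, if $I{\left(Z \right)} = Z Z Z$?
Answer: $\frac{2442479798}{5527125} \approx 441.91$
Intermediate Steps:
$I{\left(Z \right)} = Z^{3}$ ($I{\left(Z \right)} = Z Z^{2} = Z^{3}$)
$- \frac{96514}{I{\left(255 \right)} \frac{1}{-75921}} = - \frac{96514}{255^{3} \frac{1}{-75921}} = - \frac{96514}{16581375 \left(- \frac{1}{75921}\right)} = - \frac{96514}{- \frac{5527125}{25307}} = \left(-96514\right) \left(- \frac{25307}{5527125}\right) = \frac{2442479798}{5527125}$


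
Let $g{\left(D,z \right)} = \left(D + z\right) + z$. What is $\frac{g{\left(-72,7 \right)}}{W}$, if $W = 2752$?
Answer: $- \frac{29}{1376} \approx -0.021076$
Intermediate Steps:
$g{\left(D,z \right)} = D + 2 z$
$\frac{g{\left(-72,7 \right)}}{W} = \frac{-72 + 2 \cdot 7}{2752} = \left(-72 + 14\right) \frac{1}{2752} = \left(-58\right) \frac{1}{2752} = - \frac{29}{1376}$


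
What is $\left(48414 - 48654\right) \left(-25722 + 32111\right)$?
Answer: $-1533360$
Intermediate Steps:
$\left(48414 - 48654\right) \left(-25722 + 32111\right) = \left(-240\right) 6389 = -1533360$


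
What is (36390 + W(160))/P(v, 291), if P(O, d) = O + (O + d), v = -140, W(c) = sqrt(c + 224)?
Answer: 36390/11 + 8*sqrt(6)/11 ≈ 3310.0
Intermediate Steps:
W(c) = sqrt(224 + c)
P(O, d) = d + 2*O
(36390 + W(160))/P(v, 291) = (36390 + sqrt(224 + 160))/(291 + 2*(-140)) = (36390 + sqrt(384))/(291 - 280) = (36390 + 8*sqrt(6))/11 = (36390 + 8*sqrt(6))*(1/11) = 36390/11 + 8*sqrt(6)/11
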